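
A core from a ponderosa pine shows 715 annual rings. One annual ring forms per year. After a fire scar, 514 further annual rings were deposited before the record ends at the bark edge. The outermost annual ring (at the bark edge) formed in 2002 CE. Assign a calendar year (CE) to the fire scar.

There are 514 annual rings younger than the fire scar.
The annual ring at the bark edge is 2002 CE, so the fire scar dates to 2002 − 514 = 1488 CE.

1488 CE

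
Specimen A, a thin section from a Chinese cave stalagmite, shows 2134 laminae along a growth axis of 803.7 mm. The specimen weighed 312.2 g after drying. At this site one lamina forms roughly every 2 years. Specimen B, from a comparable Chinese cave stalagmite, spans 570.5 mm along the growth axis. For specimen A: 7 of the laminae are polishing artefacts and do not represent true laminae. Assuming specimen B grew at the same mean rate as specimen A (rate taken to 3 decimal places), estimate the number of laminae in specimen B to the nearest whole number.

Specimen A: correcting the raw count gives 2134 − 7 = 2127 true laminae.
Specimen A: multiplying by 2 years per lamina: 2127 × 2 = 4254 years.
A: Mean rate = 803.7 mm / 4254 years ≈ 0.189 mm per year.
B spans 570.5 / 0.189 = 3018.52 years; at 2 years per lamina that is 3018.52 / 2 ≈ 1509 laminae.

1509 laminae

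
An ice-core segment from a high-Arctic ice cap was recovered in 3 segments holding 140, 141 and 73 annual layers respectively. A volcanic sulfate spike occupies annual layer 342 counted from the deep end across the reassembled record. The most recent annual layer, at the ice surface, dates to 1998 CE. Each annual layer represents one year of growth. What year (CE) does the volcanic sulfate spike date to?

Total annual layers = 140 + 141 + 73 = 354.
The volcanic sulfate spike sits at annual layer 342 from the deep end, so 354 − 342 = 12 annual layers formed after it.
The annual layer at the ice surface is 1998 CE, so the volcanic sulfate spike dates to 1998 − 12 = 1986 CE.

1986 CE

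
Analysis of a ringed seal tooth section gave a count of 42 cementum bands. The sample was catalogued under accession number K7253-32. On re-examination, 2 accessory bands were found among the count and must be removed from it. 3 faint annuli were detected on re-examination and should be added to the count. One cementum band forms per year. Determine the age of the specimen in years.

True cementum band count = 42 − 2 + 3 = 43.
One cementum band per year makes the duration 43 years.

43 years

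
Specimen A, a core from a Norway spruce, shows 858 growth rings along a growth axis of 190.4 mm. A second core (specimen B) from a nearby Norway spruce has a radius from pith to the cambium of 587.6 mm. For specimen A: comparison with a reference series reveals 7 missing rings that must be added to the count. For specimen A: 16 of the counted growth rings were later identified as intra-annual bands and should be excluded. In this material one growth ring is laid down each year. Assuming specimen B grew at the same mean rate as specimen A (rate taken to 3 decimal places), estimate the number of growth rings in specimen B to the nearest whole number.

2623 growth rings

Specimen A: correcting the raw count gives 858 − 16 + 7 = 849 true growth rings.
A: 190.4 mm over 849 years gives 190.4 / 849 ≈ 0.224 mm/yr.
B spans 587.6 / 0.224 = 2623.21 years ≈ 2623 growth rings.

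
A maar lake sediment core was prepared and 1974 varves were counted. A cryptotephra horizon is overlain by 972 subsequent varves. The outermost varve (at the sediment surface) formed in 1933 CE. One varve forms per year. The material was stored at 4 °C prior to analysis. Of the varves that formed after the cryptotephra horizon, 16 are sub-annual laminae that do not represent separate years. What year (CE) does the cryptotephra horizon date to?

977 CE

972 varves formed after the cryptotephra horizon.
Excluding 16 false varves: 972 − 16 = 956.
Counting back 956 years from 1933 CE places the cryptotephra horizon in 1933 − 956 = 977 CE.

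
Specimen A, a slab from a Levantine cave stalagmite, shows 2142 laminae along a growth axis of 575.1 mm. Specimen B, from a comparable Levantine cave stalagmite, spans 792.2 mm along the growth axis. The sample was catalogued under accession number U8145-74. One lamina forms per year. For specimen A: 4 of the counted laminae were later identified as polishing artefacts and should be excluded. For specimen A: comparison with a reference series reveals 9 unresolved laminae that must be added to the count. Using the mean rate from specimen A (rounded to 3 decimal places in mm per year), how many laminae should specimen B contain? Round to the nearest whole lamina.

2956 laminae

Specimen A: adjusted count: 2142 − 4 + 9 = 2147 laminae.
A: Extension rate ≈ 575.1 / 2147 = 0.268 mm/yr.
For B, 792.2 / 0.268 = 2955.97 years ≈ 2956 laminae.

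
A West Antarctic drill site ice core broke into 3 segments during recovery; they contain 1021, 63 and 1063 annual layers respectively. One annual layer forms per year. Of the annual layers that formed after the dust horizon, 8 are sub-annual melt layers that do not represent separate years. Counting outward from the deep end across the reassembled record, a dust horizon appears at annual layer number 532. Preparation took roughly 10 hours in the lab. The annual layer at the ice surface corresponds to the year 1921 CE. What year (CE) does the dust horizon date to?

Total annual layers = 1021 + 63 + 1063 = 2147.
The dust horizon sits at annual layer 532 from the deep end, so 2147 − 532 = 1615 annual layers formed after it.
Excluding 8 false annual layers: 1615 − 8 = 1607.
Counting back 1607 years from 1921 CE places the dust horizon in 1921 − 1607 = 314 CE.

314 CE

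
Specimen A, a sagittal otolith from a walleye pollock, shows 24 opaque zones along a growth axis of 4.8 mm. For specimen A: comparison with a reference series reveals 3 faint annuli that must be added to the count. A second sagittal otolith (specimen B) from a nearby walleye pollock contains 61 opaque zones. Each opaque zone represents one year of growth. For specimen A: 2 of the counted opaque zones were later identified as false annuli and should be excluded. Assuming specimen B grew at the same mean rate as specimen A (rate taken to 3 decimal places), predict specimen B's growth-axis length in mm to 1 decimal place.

Specimen A: true opaque zone count = 24 − 2 + 3 = 25.
A: Extension rate ≈ 4.8 / 25 = 0.192 mm/year.
For B, 0.192 mm/year × 61 years = 11.7 mm.

11.7 mm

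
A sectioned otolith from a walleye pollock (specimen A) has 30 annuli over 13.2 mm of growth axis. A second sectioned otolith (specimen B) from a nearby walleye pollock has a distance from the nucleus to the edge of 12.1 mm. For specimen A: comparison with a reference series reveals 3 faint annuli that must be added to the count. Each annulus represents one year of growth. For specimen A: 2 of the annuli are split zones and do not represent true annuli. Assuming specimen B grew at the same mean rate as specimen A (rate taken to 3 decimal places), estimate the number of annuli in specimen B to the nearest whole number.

28 annuli

Specimen A: correcting the raw count gives 30 − 2 + 3 = 31 true annuli.
A: 13.2 mm over 31 years gives 13.2 / 31 ≈ 0.426 mm/yr.
For B, 12.1 / 0.426 = 28.40 years ≈ 28 annuli.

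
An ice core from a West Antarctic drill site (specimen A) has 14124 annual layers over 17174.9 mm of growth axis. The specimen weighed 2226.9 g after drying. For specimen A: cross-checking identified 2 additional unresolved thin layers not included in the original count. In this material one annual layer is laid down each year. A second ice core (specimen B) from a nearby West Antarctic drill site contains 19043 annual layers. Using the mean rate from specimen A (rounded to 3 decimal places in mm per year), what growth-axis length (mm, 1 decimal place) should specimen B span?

Specimen A: correcting the raw count gives 14124 + 2 = 14126 true annual layers.
A: Extension rate ≈ 17174.9 / 14126 = 1.216 mm/year.
Length of B = 1.216 × 19043 = 23156.3 mm.

23156.3 mm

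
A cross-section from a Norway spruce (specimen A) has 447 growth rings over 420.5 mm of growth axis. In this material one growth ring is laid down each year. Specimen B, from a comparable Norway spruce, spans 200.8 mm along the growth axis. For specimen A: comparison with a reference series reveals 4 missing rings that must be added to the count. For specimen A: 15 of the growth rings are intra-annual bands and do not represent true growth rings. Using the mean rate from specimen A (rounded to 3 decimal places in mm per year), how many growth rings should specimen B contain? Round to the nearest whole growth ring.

Specimen A: after corrections the count is 447 − 15 + 4 = 436 growth rings.
A: Extension rate ≈ 420.5 / 436 = 0.964 mm/year.
Specimen B: 200.8 mm / 0.964 mm per year = 208.30 years ≈ 208 growth rings.

208 growth rings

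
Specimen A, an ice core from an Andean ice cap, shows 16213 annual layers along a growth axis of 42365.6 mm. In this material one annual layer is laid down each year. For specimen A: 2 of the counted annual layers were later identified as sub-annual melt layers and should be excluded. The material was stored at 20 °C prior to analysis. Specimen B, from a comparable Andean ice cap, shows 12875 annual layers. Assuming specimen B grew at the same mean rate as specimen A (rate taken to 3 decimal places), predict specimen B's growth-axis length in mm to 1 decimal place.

Specimen A: after corrections the count is 16213 − 2 = 16211 annual layers.
A: Mean rate = 42365.6 mm / 16211 years ≈ 2.613 mm/yr.
B's length ≈ 2.613 × 12875 = 33642.4 mm.

33642.4 mm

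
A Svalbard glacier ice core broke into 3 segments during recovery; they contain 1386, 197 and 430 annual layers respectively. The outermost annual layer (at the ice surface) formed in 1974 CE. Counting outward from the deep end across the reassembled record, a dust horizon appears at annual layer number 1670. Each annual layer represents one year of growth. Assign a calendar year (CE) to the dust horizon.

Total annual layers = 1386 + 197 + 430 = 2013.
Between annual layer 1670 and the ice surface there are 2013 − 1670 = 343 annual layers.
1974 − 343 = 1631 CE.

1631 CE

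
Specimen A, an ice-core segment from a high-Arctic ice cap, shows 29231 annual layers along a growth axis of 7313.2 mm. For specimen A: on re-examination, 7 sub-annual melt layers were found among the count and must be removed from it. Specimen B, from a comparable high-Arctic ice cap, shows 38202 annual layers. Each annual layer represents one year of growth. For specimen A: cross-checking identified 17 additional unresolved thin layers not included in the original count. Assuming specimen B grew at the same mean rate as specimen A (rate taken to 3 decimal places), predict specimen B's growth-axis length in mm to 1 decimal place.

9550.5 mm

Specimen A: correcting the raw count gives 29231 − 7 + 17 = 29241 true annual layers.
A: 7313.2 mm over 29241 years gives 7313.2 / 29241 ≈ 0.250 mm per year.
Length of B = 0.250 × 38202 = 9550.5 mm.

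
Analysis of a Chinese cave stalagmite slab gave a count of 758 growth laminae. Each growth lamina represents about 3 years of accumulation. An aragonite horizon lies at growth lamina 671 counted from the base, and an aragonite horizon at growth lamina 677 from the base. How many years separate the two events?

677 − 671 = 6 growth laminae lie between the two events.
Multiplying by 3 years per growth lamina: 6 × 3 = 18 years.

18 yr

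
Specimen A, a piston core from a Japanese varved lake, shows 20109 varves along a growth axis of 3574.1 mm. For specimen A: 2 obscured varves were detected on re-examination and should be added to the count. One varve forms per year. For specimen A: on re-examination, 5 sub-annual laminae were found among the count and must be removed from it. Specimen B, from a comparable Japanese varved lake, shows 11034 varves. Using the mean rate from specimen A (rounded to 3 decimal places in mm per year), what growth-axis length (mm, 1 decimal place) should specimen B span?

1964.1 mm

Specimen A: adjusted count: 20109 − 5 + 2 = 20106 varves.
A: Extension rate ≈ 3574.1 / 20106 = 0.178 mm/year.
For B, 0.178 mm/year × 11034 years = 1964.1 mm.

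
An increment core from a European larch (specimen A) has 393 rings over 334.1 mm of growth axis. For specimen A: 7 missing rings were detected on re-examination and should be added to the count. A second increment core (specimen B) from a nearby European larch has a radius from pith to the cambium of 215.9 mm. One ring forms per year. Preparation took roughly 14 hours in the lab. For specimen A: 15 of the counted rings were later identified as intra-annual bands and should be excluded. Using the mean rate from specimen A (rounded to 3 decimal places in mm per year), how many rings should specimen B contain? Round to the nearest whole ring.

249 rings

Specimen A: after corrections the count is 393 − 15 + 7 = 385 rings.
A: Mean rate = 334.1 mm / 385 years ≈ 0.868 mm/yr.
For B, 215.9 / 0.868 = 248.73 years ≈ 249 rings.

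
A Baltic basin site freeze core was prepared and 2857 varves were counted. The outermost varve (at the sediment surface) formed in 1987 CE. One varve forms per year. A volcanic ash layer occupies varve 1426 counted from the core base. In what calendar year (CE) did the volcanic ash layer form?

2857 − 1426 = 1431 varves lie beyond the volcanic ash layer toward the sediment surface.
The varve at the sediment surface is 1987 CE, so the volcanic ash layer dates to 1987 − 1431 = 556 CE.

556 CE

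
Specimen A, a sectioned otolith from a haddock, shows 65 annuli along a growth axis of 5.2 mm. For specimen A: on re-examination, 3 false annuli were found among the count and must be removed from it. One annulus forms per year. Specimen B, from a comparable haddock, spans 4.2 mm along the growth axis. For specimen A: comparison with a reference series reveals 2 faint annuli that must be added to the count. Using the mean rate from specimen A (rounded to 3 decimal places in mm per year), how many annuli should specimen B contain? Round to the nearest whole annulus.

Specimen A: adjusted count: 65 − 3 + 2 = 64 annuli.
A: Mean rate = 5.2 mm / 64 years ≈ 0.081 mm per year.
For B, 4.2 / 0.081 = 51.85 years ≈ 52 annuli.

52 annuli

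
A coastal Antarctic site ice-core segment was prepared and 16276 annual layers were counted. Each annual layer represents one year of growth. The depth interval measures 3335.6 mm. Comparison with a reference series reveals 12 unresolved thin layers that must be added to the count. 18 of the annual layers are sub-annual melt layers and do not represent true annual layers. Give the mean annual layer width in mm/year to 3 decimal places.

0.205 mm/year

After corrections the count is 16276 − 18 + 12 = 16270 annual layers.
Extension rate ≈ 3335.6 / 16270 = 0.205 mm/year.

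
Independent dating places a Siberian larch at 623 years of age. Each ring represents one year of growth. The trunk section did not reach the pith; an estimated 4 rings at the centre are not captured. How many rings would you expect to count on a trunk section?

619 rings

At one ring per year, 623 years correspond to 623 rings.
Subtracting the 4 rings not captured gives 623 − 4 = 619 rings in the record.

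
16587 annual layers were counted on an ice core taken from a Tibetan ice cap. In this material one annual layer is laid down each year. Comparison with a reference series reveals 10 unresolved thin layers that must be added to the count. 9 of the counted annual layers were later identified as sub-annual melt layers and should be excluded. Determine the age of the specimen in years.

Adjusted count: 16587 − 9 + 10 = 16588 annual layers.
At one annual layer per year, that is 16588 years.

16588 years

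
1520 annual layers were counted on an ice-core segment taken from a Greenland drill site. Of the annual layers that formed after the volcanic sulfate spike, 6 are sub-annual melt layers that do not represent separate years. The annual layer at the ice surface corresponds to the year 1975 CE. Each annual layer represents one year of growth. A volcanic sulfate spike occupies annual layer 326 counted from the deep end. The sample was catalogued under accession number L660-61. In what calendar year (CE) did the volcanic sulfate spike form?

Between annual layer 326 and the ice surface there are 1520 − 326 = 1194 annual layers.
Removing the 6 false annual layers leaves 1194 − 6 = 1188 true annual layers beyond the volcanic sulfate spike.
The annual layer at the ice surface is 1975 CE, so the volcanic sulfate spike dates to 1975 − 1188 = 787 CE.

787 CE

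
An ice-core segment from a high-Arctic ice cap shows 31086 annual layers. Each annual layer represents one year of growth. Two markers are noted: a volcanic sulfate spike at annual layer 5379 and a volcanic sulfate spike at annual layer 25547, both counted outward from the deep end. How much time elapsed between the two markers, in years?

Separation: 25547 − 5379 = 20168 annual layers.
That is 20168 years at one annual layer per year.

20168 yr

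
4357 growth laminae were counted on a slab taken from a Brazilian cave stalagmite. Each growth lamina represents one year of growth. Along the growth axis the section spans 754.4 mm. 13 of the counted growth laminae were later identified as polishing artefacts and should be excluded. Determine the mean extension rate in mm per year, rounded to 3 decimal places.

After corrections the count is 4357 − 13 = 4344 growth laminae.
Mean rate = 754.4 mm / 4344 years ≈ 0.174 mm per year.

0.174 mm per year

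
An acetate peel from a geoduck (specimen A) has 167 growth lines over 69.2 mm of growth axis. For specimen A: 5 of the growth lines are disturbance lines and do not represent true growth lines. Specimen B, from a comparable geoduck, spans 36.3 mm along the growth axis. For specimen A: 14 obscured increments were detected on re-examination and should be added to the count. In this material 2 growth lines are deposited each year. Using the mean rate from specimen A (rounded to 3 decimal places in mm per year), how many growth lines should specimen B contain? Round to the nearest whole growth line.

Specimen A: correcting the raw count gives 167 − 5 + 14 = 176 true growth lines.
Specimen A: dividing by 2 growth lines per year: 176 / 2 = 88 years.
A: 69.2 mm over 88 years gives 69.2 / 88 ≈ 0.786 mm/year.
B spans 36.3 / 0.786 = 46.18 years; at 2 growth lines per year that is 46.18 × 2 ≈ 92 growth lines.

92 growth lines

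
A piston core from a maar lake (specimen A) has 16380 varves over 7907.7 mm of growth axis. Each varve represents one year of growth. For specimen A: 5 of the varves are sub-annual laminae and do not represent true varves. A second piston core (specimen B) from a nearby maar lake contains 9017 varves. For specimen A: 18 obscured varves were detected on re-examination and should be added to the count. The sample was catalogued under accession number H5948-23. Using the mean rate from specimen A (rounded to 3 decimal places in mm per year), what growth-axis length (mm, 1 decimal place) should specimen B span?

4346.2 mm

Specimen A: after corrections the count is 16380 − 5 + 18 = 16393 varves.
A: 7907.7 mm over 16393 years gives 7907.7 / 16393 ≈ 0.482 mm/yr.
B's length ≈ 0.482 × 9017 = 4346.2 mm.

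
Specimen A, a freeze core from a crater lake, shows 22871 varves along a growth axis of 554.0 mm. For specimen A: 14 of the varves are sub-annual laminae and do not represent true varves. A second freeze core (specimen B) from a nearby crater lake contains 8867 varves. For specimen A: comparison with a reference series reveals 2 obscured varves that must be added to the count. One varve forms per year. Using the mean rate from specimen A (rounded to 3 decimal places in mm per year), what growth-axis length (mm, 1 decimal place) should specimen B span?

Specimen A: adjusted count: 22871 − 14 + 2 = 22859 varves.
A: Mean rate = 554.0 mm / 22859 years ≈ 0.024 mm/year.
For B, 0.024 mm/year × 8867 years = 212.8 mm.

212.8 mm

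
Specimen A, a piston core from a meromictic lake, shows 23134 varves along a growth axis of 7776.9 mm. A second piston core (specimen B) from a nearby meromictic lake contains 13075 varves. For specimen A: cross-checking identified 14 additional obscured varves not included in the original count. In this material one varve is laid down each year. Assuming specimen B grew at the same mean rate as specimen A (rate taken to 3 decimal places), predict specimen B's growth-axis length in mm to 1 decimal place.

4393.2 mm

Specimen A: true varve count = 23134 + 14 = 23148.
A: Mean rate = 7776.9 mm / 23148 years ≈ 0.336 mm/yr.
Length of B = 0.336 × 13075 = 4393.2 mm.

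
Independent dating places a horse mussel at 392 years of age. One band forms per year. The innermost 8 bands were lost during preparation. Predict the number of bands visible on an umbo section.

Expected bands over 392 years: 392.
392 − 8 missed = 384 bands expected in the prepared section.

384 bands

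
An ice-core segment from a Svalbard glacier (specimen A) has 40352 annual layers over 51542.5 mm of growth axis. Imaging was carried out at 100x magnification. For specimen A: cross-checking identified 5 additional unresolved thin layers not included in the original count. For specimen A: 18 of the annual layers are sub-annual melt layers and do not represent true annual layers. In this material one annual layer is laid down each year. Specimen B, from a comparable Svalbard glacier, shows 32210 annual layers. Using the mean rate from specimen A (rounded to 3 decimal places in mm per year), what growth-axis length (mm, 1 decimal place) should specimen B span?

Specimen A: true annual layer count = 40352 − 18 + 5 = 40339.
A: 51542.5 mm over 40339 years gives 51542.5 / 40339 ≈ 1.278 mm/yr.
Length of B = 1.278 × 32210 = 41164.4 mm.

41164.4 mm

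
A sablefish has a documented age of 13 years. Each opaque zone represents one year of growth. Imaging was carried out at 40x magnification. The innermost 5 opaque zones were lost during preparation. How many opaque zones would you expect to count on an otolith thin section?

8 opaque zones

At one opaque zone per year, 13 years correspond to 13 opaque zones.
Less the 5 uncaptured opaque zones: 13 − 5 = 8.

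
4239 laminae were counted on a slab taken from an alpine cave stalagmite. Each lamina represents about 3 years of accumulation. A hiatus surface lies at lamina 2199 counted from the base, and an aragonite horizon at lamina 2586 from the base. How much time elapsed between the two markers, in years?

1161 years

2586 − 2199 = 387 laminae lie between the two events.
Multiplying by 3 years per lamina: 387 × 3 = 1161 years.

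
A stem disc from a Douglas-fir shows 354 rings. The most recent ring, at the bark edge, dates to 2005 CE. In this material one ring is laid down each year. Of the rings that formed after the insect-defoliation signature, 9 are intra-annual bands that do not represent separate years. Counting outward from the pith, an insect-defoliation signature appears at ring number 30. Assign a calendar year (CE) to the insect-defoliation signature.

The insect-defoliation signature sits at ring 30 from the pith, so 354 − 30 = 324 rings formed after it.
324 − 9 false = 315 true rings after the insect-defoliation signature.
Counting back 315 years from 2005 CE places the insect-defoliation signature in 2005 − 315 = 1690 CE.

1690 CE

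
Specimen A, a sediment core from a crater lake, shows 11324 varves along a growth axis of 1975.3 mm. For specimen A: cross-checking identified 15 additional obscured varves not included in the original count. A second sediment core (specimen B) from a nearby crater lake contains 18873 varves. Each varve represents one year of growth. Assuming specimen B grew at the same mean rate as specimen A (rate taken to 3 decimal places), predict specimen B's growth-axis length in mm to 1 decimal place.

3283.9 mm

Specimen A: adjusted count: 11324 + 15 = 11339 varves.
A: Extension rate ≈ 1975.3 / 11339 = 0.174 mm/year.
B's length ≈ 0.174 × 18873 = 3283.9 mm.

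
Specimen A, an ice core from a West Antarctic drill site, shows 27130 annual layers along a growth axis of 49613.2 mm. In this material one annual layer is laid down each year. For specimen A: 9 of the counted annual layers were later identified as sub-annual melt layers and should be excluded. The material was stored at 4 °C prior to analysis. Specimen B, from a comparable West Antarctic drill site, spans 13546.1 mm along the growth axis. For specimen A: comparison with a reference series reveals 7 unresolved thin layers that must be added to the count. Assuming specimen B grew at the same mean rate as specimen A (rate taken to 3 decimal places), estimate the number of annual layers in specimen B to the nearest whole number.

Specimen A: after corrections the count is 27130 − 9 + 7 = 27128 annual layers.
A: Mean rate = 49613.2 mm / 27128 years ≈ 1.829 mm/year.
B spans 13546.1 / 1.829 = 7406.29 years ≈ 7406 annual layers.

7406 annual layers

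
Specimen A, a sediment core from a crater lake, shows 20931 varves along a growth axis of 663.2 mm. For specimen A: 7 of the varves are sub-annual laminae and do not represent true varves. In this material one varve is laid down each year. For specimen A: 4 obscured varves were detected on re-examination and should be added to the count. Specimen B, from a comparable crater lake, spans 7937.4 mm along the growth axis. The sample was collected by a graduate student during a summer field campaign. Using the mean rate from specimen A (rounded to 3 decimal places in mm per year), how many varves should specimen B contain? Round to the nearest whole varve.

Specimen A: adjusted count: 20931 − 7 + 4 = 20928 varves.
A: 663.2 mm over 20928 years gives 663.2 / 20928 ≈ 0.032 mm/yr.
B spans 7937.4 / 0.032 = 248043.75 years ≈ 248044 varves.

248044 varves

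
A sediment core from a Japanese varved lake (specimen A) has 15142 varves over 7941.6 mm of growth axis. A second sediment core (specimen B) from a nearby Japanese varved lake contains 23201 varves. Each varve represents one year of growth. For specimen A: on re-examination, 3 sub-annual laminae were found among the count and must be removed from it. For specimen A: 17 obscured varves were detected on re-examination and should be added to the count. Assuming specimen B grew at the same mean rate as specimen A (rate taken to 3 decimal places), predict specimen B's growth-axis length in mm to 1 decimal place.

12157.3 mm

Specimen A: adjusted count: 15142 − 3 + 17 = 15156 varves.
A: 7941.6 mm over 15156 years gives 7941.6 / 15156 ≈ 0.524 mm/yr.
B's length ≈ 0.524 × 23201 = 12157.3 mm.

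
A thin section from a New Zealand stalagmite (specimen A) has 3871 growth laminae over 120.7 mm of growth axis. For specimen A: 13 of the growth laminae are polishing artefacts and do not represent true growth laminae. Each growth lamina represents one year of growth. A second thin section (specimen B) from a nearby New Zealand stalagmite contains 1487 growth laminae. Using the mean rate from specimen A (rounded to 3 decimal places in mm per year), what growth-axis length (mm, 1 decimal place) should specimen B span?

46.1 mm

Specimen A: true growth lamina count = 3871 − 13 = 3858.
A: Extension rate ≈ 120.7 / 3858 = 0.031 mm/year.
For B, 0.031 mm/year × 1487 years = 46.1 mm.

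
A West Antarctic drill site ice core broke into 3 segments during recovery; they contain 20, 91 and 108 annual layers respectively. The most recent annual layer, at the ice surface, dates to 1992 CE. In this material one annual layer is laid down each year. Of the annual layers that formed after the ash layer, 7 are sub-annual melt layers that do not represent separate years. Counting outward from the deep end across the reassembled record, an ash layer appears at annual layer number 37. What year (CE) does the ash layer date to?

Total annual layers = 20 + 91 + 108 = 219.
219 − 37 = 182 annual layers lie beyond the ash layer toward the ice surface.
182 − 7 false = 175 true annual layers after the ash layer.
The annual layer at the ice surface is 1992 CE, so the ash layer dates to 1992 − 175 = 1817 CE.

1817 CE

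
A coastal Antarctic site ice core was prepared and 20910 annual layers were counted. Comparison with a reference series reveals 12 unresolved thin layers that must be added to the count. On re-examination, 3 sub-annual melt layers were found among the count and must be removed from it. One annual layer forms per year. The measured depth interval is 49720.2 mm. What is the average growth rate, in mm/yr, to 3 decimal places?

True annual layer count = 20910 − 3 + 12 = 20919.
Mean rate = 49720.2 mm / 20919 years ≈ 2.377 mm/yr.

2.377 mm/yr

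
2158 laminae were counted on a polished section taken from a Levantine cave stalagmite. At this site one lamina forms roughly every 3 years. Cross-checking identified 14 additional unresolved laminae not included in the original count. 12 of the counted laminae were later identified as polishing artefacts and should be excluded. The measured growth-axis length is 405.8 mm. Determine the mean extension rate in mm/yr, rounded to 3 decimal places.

Adjusted count: 2158 − 12 + 14 = 2160 laminae.
At 3 years per lamina, 2160 × 3 = 6480 years.
405.8 mm over 6480 years gives 405.8 / 6480 ≈ 0.063 mm/yr.

0.063 mm/yr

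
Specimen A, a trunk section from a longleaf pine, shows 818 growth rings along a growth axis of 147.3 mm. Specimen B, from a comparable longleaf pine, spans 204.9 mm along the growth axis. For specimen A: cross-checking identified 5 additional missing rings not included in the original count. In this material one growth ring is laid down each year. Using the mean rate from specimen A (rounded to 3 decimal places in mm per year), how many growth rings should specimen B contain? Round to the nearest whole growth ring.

1145 growth rings

Specimen A: after corrections the count is 818 + 5 = 823 growth rings.
A: Extension rate ≈ 147.3 / 823 = 0.179 mm/yr.
Specimen B: 204.9 mm / 0.179 mm per year = 1144.69 years ≈ 1145 growth rings.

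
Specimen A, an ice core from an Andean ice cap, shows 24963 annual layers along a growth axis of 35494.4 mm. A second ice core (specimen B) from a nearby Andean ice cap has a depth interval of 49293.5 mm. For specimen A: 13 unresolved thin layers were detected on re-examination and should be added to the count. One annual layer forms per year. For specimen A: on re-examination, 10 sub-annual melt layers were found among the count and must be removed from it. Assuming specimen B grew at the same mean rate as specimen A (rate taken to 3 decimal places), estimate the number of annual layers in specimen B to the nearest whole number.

34665 annual layers

Specimen A: correcting the raw count gives 24963 − 10 + 13 = 24966 true annual layers.
A: Mean rate = 35494.4 mm / 24966 years ≈ 1.422 mm/year.
For B, 49293.5 / 1.422 = 34664.91 years ≈ 34665 annual layers.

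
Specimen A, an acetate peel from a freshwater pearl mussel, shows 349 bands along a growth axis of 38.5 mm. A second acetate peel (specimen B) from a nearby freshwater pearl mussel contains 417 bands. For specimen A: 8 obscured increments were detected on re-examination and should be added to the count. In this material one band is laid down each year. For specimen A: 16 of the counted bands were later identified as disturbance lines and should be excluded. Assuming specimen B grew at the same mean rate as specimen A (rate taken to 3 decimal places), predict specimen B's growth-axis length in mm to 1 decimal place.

47.1 mm

Specimen A: true band count = 349 − 16 + 8 = 341.
A: Mean rate = 38.5 mm / 341 years ≈ 0.113 mm/yr.
For B, 0.113 mm/year × 417 years = 47.1 mm.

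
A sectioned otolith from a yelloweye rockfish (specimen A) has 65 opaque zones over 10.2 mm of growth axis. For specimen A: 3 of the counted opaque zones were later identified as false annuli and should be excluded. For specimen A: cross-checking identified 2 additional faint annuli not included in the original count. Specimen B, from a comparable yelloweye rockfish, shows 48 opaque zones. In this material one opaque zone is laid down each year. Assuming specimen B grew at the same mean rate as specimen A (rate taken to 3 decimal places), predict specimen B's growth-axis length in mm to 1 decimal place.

Specimen A: true opaque zone count = 65 − 3 + 2 = 64.
A: Extension rate ≈ 10.2 / 64 = 0.159 mm/year.
For B, 0.159 mm/year × 48 years = 7.6 mm.

7.6 mm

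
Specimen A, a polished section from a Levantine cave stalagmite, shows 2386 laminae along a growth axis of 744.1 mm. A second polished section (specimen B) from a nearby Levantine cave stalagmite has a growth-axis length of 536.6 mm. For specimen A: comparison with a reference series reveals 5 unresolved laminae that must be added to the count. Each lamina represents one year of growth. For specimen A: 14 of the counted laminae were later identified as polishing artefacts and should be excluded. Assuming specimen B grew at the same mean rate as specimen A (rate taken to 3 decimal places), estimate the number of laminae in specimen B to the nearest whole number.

Specimen A: correcting the raw count gives 2386 − 14 + 5 = 2377 true laminae.
A: 744.1 mm over 2377 years gives 744.1 / 2377 ≈ 0.313 mm/yr.
B spans 536.6 / 0.313 = 1714.38 years ≈ 1714 laminae.

1714 laminae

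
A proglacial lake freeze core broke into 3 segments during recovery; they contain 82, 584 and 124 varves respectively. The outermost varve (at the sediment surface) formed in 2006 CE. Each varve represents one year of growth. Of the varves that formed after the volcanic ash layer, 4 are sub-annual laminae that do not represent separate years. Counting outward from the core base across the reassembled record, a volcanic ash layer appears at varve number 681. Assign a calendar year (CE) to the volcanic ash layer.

1901 CE

Total varves = 82 + 584 + 124 = 790.
790 − 681 = 109 varves lie beyond the volcanic ash layer toward the sediment surface.
109 − 4 false = 105 true varves after the volcanic ash layer.
2006 − 105 = 1901 CE.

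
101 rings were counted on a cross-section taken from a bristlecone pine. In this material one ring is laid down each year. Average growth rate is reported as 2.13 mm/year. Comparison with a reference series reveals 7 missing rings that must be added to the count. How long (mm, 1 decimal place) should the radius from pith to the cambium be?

Adjusted count: 101 + 7 = 108 rings.
Length ≈ 2.13 × 108 = 230.0 mm.

230.0 mm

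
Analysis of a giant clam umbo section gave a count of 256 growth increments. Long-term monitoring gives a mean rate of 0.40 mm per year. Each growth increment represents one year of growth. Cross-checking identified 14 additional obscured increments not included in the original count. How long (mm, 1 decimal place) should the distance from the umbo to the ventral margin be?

108.0 mm

True growth increment count = 256 + 14 = 270.
Predicted length = 0.40 mm/year × 270 years = 108.0 mm.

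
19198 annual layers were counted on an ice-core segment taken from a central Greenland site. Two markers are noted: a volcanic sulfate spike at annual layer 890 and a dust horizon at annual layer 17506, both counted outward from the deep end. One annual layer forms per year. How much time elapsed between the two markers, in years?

17506 − 890 = 16616 annual layers lie between the two events.
That is 16616 years at one annual layer per year.

16616 yr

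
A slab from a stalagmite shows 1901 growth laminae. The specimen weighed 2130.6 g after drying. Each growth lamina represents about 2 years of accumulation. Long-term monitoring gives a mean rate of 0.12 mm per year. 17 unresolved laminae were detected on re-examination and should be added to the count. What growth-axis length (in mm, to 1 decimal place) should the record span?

Correcting the raw count gives 1901 + 17 = 1918 true growth laminae.
At 2 years per growth lamina, 1918 × 2 = 3836 years.
Predicted length = 0.12 mm/year × 3836 years = 460.3 mm.

460.3 mm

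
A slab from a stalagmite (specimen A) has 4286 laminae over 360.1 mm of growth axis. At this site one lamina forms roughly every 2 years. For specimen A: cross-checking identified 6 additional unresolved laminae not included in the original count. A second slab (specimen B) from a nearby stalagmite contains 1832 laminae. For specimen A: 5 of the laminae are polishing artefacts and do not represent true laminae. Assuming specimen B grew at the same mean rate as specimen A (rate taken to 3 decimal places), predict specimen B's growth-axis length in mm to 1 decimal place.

Specimen A: after corrections the count is 4286 − 5 + 6 = 4287 laminae.
Specimen A: 4287 laminae at 2 years each span 4287 × 2 = 8574 years.
A: Mean rate = 360.1 mm / 8574 years ≈ 0.042 mm per year.
Specimen B: multiplying by 2 years per lamina: 1832 × 2 = 3664 years. Length of B = 0.042 × 3664 = 153.9 mm.

153.9 mm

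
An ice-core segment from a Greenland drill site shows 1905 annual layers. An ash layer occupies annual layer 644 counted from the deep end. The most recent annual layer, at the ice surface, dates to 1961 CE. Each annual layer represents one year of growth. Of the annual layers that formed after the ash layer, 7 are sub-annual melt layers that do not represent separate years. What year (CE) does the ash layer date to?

1905 − 644 = 1261 annual layers lie beyond the ash layer toward the ice surface.
1261 − 7 false = 1254 true annual layers after the ash layer.
Counting back 1254 years from 1961 CE places the ash layer in 1961 − 1254 = 707 CE.

707 CE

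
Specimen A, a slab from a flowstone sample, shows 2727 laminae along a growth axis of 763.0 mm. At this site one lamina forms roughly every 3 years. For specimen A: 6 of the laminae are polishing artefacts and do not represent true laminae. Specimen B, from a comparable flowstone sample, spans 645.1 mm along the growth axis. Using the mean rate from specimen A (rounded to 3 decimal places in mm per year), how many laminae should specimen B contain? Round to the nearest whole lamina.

Specimen A: correcting the raw count gives 2727 − 6 = 2721 true laminae.
Specimen A: at 3 years per lamina, 2721 × 3 = 8163 years.
A: 763.0 mm over 8163 years gives 763.0 / 8163 ≈ 0.093 mm/yr.
For B, 645.1 / 0.093 = 6936.56 years; at 3 years per lamina that is 6936.56 / 3 ≈ 2312 laminae.

2312 laminae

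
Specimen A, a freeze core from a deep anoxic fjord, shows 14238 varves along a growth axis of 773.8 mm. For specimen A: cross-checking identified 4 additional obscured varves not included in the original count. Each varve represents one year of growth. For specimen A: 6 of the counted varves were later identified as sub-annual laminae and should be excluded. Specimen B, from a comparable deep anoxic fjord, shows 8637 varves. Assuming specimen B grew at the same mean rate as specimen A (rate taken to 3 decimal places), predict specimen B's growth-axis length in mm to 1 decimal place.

Specimen A: after corrections the count is 14238 − 6 + 4 = 14236 varves.
A: Mean rate = 773.8 mm / 14236 years ≈ 0.054 mm/yr.
For B, 0.054 mm/year × 8637 years = 466.4 mm.

466.4 mm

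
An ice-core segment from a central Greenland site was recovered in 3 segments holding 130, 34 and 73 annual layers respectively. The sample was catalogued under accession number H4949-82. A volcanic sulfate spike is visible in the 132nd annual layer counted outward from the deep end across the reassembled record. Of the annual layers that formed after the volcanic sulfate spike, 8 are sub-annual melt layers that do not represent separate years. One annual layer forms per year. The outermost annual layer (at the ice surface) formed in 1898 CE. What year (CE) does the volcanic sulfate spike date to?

Total annual layers = 130 + 34 + 73 = 237.
Between annual layer 132 and the ice surface there are 237 − 132 = 105 annual layers.
Excluding 8 false annual layers: 105 − 8 = 97.
1898 − 97 = 1801 CE.

1801 CE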